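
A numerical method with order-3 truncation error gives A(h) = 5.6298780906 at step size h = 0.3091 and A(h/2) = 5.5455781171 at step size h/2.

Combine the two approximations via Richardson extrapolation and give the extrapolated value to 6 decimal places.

With r = 3 the leading error scales as h^3, so the weight is 2^3 = 8.
Difference of the inputs: 5.5455781171 − 5.6298780906 = -0.0842999735
Divide by 2^3 − 1 = 7: (-0.0842999735)/7 = -0.0120428534
R = 5.5455781171 − 0.0120428534 = 5.5335352637

5.533535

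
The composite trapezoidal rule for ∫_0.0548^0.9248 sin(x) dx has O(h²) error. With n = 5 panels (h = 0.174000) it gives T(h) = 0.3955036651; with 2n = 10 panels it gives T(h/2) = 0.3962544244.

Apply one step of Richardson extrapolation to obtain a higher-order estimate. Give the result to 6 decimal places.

r = 2: numerator weight 4, denominator 3.
A(h/2) − A(h) = 0.3962544244 − 0.3955036651 = 0.0007507593
Correction (A(h/2) − A(h))/(4 − 1) = 0.0007507593/3 = 0.0002502531
R = 0.3962544244 + 0.0002502531 = 0.3965046775

0.396505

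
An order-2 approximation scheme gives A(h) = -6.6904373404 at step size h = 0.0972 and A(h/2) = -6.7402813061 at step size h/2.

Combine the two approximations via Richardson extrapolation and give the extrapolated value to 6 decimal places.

-6.756896

Order 2 gives 2^r = 4 and 2^r − 1 = 3.
Numerator 4 × A(h/2) − A(h) = 4 × (-6.7402813061) − (-6.6904373404) = -20.2706878840
Extrapolated: (-20.2706878840) / 3 = -6.7568959613
Gap between inputs: 4.984e-02; correction applied: −0.0166146552.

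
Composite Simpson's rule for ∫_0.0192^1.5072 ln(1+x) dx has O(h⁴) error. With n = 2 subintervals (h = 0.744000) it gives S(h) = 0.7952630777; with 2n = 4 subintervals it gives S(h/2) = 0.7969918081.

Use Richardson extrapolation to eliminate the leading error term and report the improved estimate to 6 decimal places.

0.797107

With r = 4 the leading error scales as h^4, so the weight is 2^4 = 16.
Top: 16(0.7969918081) − (0.7952630777) = 11.9566058519
(16 × 0.7969918081 − 0.7952630777)/(16 − 1) = 0.7971070568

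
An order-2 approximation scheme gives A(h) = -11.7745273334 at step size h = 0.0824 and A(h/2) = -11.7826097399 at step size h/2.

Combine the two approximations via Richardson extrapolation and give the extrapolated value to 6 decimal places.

Error is O(h^2); halving h shrinks it by 2^2 = 4.
4*(-11.7826097399) = -47.1304389596; subtract (-11.7745273334) → -35.3559116262
(4*(-11.7826097399) − (-11.7745273334))/(4 − 1) = -11.7853038754

-11.785304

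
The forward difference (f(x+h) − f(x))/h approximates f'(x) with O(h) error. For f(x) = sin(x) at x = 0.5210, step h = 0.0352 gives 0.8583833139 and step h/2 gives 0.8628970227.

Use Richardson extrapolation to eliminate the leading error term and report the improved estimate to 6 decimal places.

0.867411

r = 1: numerator weight 2, denominator 1.
2×0.8628970227 = 1.7257940454; 1.7257940454 − 0.8583833139 = 0.8674107315
(2×0.8628970227 − 0.8583833139)/(2 − 1) = 0.8674107315
Gap between inputs: 4.514e-03; correction applied: +0.0045137088.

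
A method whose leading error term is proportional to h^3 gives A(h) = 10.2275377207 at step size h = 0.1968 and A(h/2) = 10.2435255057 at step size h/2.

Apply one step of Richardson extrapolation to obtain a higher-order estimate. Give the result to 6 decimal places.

Error is O(h^3); halving h shrinks it by 2^3 = 8.
A(h/2) − A(h) = 10.2435255057 − 10.2275377207 = 0.0159877850
Correction (A(h/2) − A(h))/(8 − 1) = 0.0159877850/7 = 0.0022839693
R = 10.2435255057 + 0.0022839693 = 10.2458094750
Shift from A(h/2): +0.0022839693.

10.245809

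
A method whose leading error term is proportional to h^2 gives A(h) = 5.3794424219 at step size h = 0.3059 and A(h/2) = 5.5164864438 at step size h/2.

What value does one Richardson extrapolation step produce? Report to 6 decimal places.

The method has order 2: 2^2 = 4.
Top: 4(5.5164864438) − (5.3794424219) = 16.6865033533
Extrapolated: 16.6865033533 / 3 = 5.5621677844

5.562168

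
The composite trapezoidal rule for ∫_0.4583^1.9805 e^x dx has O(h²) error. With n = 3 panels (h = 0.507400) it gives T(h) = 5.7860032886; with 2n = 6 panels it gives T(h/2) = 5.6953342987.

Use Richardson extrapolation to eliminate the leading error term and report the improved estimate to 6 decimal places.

r = 2, so 2^r = 4.
A(h/2) − A(h) = 5.6953342987 − 5.7860032886 = -0.0906689899
Correction (A(h/2) − A(h))/(4 − 1) = (-0.0906689899)/3 = -0.0302229966
R = 5.6953342987 − 0.0302229966 = 5.6651113021

5.665111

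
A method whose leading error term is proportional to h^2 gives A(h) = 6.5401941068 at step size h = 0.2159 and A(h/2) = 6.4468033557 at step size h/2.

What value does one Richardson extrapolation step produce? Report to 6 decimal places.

6.415673

Error is O(h^2); halving h shrinks it by 2^2 = 4.
4 × 6.4468033557 = 25.7872134228; 25.7872134228 − 6.5401941068 = 19.2470193160
Divide by 2^2 − 1 = 3.
(4 × 6.4468033557 − 6.5401941068)/(4 − 1) = 6.4156731053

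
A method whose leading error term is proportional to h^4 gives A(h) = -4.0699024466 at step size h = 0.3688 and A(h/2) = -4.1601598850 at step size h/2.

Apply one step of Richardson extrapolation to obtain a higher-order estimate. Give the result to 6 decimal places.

-4.166177

r = 4, so 2^r = 16.
Difference of the inputs: -4.1601598850 − (-4.0699024466) = -0.0902574384
Correction (A(h/2) − A(h))/(16 − 1) = (-0.0902574384)/15 = -0.0060171626
R = -4.1601598850 − 0.0060171626 = -4.1661770476
Gap between inputs: 9.026e-02; correction applied: −0.0060171626.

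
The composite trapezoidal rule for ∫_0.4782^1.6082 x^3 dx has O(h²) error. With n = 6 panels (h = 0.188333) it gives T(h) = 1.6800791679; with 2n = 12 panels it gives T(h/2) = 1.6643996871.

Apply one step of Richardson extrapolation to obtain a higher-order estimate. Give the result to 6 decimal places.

r = 2: numerator weight 4, denominator 3.
2^2×A(h/2) = 6.6575987484; minus A(h) gives 4.9775195805.
R = 4.9775195805/3 = 1.6591731935

1.659173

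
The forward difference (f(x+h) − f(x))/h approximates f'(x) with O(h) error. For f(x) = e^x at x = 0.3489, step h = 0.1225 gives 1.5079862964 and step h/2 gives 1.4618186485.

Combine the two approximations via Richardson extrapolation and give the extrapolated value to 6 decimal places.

1.415651

Order 1 gives 2^r = 2 and 2^r − 1 = 1.
2*1.4618186485 = 2.9236372970; 2.9236372970 − 1.5079862964 = 1.4156510006
Denominator 2 − 1 = 1.
So the Richardson estimate is 1.4156510006.
Correction |R − A(h/2)| = 4.617e-02; gap |A(h/2) − A(h)| = 4.617e-02.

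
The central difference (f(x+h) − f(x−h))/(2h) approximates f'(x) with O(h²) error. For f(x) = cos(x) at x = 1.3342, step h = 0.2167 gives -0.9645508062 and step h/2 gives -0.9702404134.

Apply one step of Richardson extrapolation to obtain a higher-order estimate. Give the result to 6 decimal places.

Method order is 2; weight 2^2 = 4.
4×(-0.9702404134) − (-0.9645508062) = -2.9164108474
Extrapolated: (-2.9164108474) / 3 = -0.9721369491
Shift from A(h/2): −0.0018965357.

-0.972137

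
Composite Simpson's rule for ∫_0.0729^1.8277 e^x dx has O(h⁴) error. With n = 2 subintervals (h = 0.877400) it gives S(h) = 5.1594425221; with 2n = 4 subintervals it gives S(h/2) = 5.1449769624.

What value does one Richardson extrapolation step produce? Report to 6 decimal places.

5.144013

r = 4, so 2^r = 16.
16×5.1449769624 − 5.1594425221 = 77.1601888763
(16×5.1449769624 − 5.1594425221)/(16 − 1) = 5.1440125918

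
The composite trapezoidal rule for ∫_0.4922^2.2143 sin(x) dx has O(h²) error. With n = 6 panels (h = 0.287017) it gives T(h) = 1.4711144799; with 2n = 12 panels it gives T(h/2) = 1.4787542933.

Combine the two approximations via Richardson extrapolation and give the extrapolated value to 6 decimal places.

Error is O(h^2); halving h shrinks it by 2^2 = 4.
4×1.4787542933 = 5.9150171732; 5.9150171732 − 1.4711144799 = 4.4439026933
(4×1.4787542933 − 1.4711144799)/(4 − 1) = 1.4813008978
Gap between inputs: 7.640e-03; correction applied: +0.0025466045.

1.481301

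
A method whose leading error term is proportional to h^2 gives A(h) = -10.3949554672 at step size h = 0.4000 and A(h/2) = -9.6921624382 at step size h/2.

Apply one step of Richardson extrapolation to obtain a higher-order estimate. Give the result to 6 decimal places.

The method has order 2: 2^2 = 4.
Numerator 4·A(h/2) − A(h) = 4·(-9.6921624382) − (-10.3949554672) = -28.3736942856
Denominator 4 − 1 = 3.
Result: -9.4578980952

-9.457898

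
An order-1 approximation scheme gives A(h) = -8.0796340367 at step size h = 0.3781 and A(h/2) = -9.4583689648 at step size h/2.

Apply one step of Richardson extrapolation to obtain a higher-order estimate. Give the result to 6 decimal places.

The method has order 1: 2^1 = 2.
Top: 2(-9.4583689648) − (-8.0796340367) = -10.8371038929
Divide by 2^1 − 1 = 1.
So the Richardson estimate is -10.8371038929.
Correction |R − A(h/2)| = 1.379e+00; gap |A(h/2) − A(h)| = 1.379e+00.

-10.837104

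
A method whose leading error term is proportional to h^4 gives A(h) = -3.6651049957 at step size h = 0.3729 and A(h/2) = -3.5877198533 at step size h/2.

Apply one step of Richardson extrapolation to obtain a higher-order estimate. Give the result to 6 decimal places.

Order 4 gives 2^r = 16 and 2^r − 1 = 15.
16·(-3.5877198533) − (-3.6651049957) = -53.7384126571
Denominator 16 − 1 = 15.
Extrapolated: (-53.7384126571) / 15 = -3.5825608438
Gap between inputs: 7.739e-02; correction applied: +0.0051590095.

-3.582561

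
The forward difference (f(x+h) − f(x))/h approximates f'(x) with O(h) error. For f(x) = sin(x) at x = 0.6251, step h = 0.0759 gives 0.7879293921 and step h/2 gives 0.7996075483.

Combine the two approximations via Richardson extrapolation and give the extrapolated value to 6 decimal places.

0.811286

r = 1, so 2^r = 2.
2^1 × A(h/2) = 1.5992150966; minus A(h) gives 0.8112857045.
R = 0.8112857045/1 = 0.8112857045
Shift from A(h/2): +0.0116781562.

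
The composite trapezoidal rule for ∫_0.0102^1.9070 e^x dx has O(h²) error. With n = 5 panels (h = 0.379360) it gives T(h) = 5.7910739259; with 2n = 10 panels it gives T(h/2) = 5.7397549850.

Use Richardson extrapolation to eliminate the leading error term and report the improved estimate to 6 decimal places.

Method order is 2; weight 2^2 = 4.
Top: 4(5.7397549850) − (5.7910739259) = 17.1679460141
Denominator 4 − 1 = 3.
Result: 5.7226486714
Gap between inputs: 5.132e-02; correction applied: −0.0171063136.

5.722649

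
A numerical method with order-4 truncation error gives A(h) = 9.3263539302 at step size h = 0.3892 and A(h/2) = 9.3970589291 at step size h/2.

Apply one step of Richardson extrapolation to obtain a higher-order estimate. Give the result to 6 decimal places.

9.401773

With r = 4 the leading error scales as h^4, so the weight is 2^4 = 16.
16×9.3970589291 − 9.3263539302 = 141.0265889354
Extrapolated: 141.0265889354 / 15 = 9.4017725957
Shift from A(h/2): +0.0047136666.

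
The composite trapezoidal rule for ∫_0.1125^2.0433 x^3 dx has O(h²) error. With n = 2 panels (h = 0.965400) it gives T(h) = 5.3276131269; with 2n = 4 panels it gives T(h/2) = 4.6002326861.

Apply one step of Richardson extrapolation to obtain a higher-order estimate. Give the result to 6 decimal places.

4.357773

r = 2: numerator weight 4, denominator 3.
Top: 4(4.6002326861) − (5.3276131269) = 13.0733176175
13.0733176175 ÷ 3 = 4.3577725392
Shift from A(h/2): −0.2424601469.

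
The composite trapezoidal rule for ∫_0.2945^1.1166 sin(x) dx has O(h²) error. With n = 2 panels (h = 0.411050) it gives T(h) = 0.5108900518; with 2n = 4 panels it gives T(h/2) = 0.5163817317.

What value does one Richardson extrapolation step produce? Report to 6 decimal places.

0.518212

Error is O(h^2); halving h shrinks it by 2^2 = 4.
Numerator 4*A(h/2) − A(h) = 4*0.5163817317 − 0.5108900518 = 1.5546368750
R = 1.5546368750/3 = 0.5182122917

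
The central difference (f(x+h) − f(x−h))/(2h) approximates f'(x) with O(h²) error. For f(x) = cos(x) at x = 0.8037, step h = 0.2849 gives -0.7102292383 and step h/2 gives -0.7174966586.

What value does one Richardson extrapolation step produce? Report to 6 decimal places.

r = 2: numerator weight 4, denominator 3.
2^2·A(h/2) = -2.8699866344; minus A(h) gives -2.1597573961.
R = (-2.1597573961)/3 = -0.7199191320

-0.719919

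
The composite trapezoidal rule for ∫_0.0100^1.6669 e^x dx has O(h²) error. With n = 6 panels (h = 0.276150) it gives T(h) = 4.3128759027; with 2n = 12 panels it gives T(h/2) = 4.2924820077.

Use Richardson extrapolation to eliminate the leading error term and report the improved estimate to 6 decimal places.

4.285684

The method has order 2: 2^2 = 4.
Weighted: 17.1699280308 − 4.3128759027 = 12.8570521281
Extrapolated: 12.8570521281 / 3 = 4.2856840427
Correction |R − A(h/2)| = 6.798e-03; gap |A(h/2) − A(h)| = 2.039e-02.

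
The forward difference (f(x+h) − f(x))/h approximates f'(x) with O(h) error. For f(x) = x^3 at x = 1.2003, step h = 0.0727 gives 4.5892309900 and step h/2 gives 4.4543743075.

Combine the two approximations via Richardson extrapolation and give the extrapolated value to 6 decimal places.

4.319518

r = 1, so 2^r = 2.
Weighted: 8.9087486150 − 4.5892309900 = 4.3195176250
R = 4.3195176250/1 = 4.3195176250
Gap between inputs: 1.349e-01; correction applied: −0.1348566825.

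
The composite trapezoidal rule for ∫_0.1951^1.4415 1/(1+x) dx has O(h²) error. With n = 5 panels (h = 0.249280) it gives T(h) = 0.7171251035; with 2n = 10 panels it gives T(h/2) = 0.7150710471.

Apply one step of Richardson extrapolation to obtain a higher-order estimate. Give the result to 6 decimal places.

r = 2, so 2^r = 4.
4×0.7150710471 − 0.7171251035 = 2.1431590849
Denominator 4 − 1 = 3.
R = 2.1431590849/3 = 0.7143863616

0.714386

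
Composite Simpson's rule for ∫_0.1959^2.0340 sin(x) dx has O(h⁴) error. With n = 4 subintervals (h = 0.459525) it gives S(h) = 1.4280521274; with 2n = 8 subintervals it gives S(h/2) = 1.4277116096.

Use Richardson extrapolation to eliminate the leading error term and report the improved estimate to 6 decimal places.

r = 4, so 2^r = 16.
Weighted: 22.8433857536 − 1.4280521274 = 21.4153336262
Denominator 16 − 1 = 15.
Result: 1.4276889084
Shift from A(h/2): −0.0000227012.

1.427689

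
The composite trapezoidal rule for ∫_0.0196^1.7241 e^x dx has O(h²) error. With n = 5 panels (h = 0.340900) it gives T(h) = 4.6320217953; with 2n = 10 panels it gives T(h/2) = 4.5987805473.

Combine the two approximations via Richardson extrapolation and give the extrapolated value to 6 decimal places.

With r = 2 the leading error scales as h^2, so the weight is 2^2 = 4.
2^2·A(h/2) = 18.3951221892; minus A(h) gives 13.7631003939.
R = 13.7631003939/3 = 4.5877001313
Correction |R − A(h/2)| = 1.108e-02; gap |A(h/2) − A(h)| = 3.324e-02.

4.587700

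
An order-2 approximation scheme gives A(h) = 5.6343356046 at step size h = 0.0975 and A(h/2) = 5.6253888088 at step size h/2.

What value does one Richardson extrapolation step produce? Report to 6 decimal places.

5.622407

Method order is 2; weight 2^2 = 4.
Difference of the inputs: 5.6253888088 − 5.6343356046 = -0.0089467958
Correction (A(h/2) − A(h))/(4 − 1) = (-0.0089467958)/3 = -0.0029822653
R = A(h/2) + (A(h/2) − A(h))/3 = 5.6253888088 − 0.0029822653 = 5.6224065435
Correction |R − A(h/2)| = 2.982e-03; gap |A(h/2) − A(h)| = 8.947e-03.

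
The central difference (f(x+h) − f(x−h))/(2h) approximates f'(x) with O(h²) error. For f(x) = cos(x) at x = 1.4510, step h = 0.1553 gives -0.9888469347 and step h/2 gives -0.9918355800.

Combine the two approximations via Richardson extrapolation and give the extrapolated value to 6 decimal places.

With r = 2 the leading error scales as h^2, so the weight is 2^2 = 4.
4·(-0.9918355800) = -3.9673423200; (-3.9673423200) − (-0.9888469347) = -2.9784953853
(4·(-0.9918355800) − (-0.9888469347))/(4 − 1) = -0.9928317951
Correction |R − A(h/2)| = 9.962e-04; gap |A(h/2) − A(h)| = 2.989e-03.

-0.992832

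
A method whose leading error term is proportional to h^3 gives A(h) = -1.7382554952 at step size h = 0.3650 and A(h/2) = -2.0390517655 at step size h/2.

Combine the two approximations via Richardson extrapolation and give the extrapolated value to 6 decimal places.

The method has order 3: 2^3 = 8.
Difference of the inputs: -2.0390517655 − (-1.7382554952) = -0.3007962703
Correction (A(h/2) − A(h))/(8 − 1) = (-0.3007962703)/7 = -0.0429708958
R = A(h/2) + (A(h/2) − A(h))/7 = -2.0390517655 − 0.0429708958 = -2.0820226613
Shift from A(h/2): −0.0429708958.

-2.082023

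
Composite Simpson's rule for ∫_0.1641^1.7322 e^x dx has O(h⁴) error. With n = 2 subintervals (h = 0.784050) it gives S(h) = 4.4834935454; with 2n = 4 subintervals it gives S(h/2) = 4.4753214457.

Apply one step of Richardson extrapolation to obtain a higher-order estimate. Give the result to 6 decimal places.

Order 4 gives 2^r = 16 and 2^r − 1 = 15.
Weighted: 71.6051431312 − 4.4834935454 = 67.1216495858
Denominator 16 − 1 = 15.
Extrapolated: 67.1216495858 / 15 = 4.4747766391

4.474777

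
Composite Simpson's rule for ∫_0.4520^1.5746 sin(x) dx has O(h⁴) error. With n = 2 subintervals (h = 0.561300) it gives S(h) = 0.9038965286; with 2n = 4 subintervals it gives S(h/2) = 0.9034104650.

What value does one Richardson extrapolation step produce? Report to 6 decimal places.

r = 4: numerator weight 16, denominator 15.
16*0.9034104650 = 14.4545674400; 14.4545674400 − 0.9038965286 = 13.5506709114
Divide by 2^4 − 1 = 15.
Extrapolated: 13.5506709114 / 15 = 0.9033780608

0.903378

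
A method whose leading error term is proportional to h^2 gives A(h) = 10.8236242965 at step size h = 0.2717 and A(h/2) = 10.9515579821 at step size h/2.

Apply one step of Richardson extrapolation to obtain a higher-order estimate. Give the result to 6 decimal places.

Order 2 gives 2^r = 4 and 2^r − 1 = 3.
Top: 4(10.9515579821) − (10.8236242965) = 32.9826076319
Divide by 2^2 − 1 = 3.
So the Richardson estimate is 10.9942025440.

10.994203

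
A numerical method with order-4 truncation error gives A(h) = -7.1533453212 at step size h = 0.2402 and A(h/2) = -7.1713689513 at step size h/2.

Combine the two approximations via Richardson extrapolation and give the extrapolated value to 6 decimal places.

Error is O(h^4); halving h shrinks it by 2^4 = 16.
Numerator 16·A(h/2) − A(h) = 16·(-7.1713689513) − (-7.1533453212) = -107.5885578996
R = (-107.5885578996)/15 = -7.1725705266

-7.172571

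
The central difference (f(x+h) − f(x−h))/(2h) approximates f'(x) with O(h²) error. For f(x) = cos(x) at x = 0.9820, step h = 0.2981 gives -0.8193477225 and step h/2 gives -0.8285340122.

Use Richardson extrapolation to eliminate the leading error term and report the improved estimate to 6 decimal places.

-0.831596

Leading term ∝ h^2; use weight 4 = 2^2.
Weighted: (-3.3141360488) − (-0.8193477225) = -2.4947883263
Denominator 4 − 1 = 3.
Result: -0.8315961088
Shift from A(h/2): −0.0030620966.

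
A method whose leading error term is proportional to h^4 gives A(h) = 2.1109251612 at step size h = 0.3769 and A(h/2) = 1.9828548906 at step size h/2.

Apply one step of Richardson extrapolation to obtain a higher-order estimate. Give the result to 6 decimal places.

1.974317

Method order is 4; weight 2^4 = 16.
Numerator 16 × A(h/2) − A(h) = 16 × 1.9828548906 − 2.1109251612 = 29.6147530884
29.6147530884 ÷ 15 = 1.9743168726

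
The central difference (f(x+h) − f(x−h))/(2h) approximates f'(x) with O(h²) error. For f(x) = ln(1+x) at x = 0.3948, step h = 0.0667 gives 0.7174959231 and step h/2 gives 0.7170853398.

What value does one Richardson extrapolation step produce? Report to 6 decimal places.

The method has order 2: 2^2 = 4.
2^2·A(h/2) = 2.8683413592; minus A(h) gives 2.1508454361.
Divide by 2^2 − 1 = 3.
2.1508454361 ÷ 3 = 0.7169484787
Correction |R − A(h/2)| = 1.369e-04; gap |A(h/2) − A(h)| = 4.106e-04.

0.716948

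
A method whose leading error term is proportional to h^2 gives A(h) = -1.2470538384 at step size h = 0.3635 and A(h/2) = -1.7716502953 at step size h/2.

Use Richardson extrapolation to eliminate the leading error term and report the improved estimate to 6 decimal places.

Method order is 2; weight 2^2 = 4.
4 × (-1.7716502953) = -7.0866011812; subtract (-1.2470538384) → -5.8395473428
Divide by 2^2 − 1 = 3.
Result: -1.9465157809
Shift from A(h/2): −0.1748654856.

-1.946516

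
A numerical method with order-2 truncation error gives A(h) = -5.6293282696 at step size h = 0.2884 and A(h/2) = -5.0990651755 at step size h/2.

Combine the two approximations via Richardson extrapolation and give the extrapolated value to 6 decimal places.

Method order is 2; weight 2^2 = 4.
Numerator 4·A(h/2) − A(h) = 4·(-5.0990651755) − (-5.6293282696) = -14.7669324324
Denominator 4 − 1 = 3.
Result: -4.9223108108

-4.922311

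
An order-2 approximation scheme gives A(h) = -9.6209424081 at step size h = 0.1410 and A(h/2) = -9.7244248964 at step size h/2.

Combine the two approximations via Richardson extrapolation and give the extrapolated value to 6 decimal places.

-9.758919

Leading term ∝ h^2; use weight 4 = 2^2.
A(h/2) − A(h) = -9.7244248964 − (-9.6209424081) = -0.1034824883
Correction (A(h/2) − A(h))/(4 − 1) = (-0.1034824883)/3 = -0.0344941628
R = -9.7244248964 − 0.0344941628 = -9.7589190592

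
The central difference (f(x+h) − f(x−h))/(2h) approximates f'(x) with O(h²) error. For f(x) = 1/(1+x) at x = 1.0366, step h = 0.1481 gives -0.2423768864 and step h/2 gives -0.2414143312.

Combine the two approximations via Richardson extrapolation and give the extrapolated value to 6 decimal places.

-0.241093

r = 2: numerator weight 4, denominator 3.
4*(-0.2414143312) − (-0.2423768864) = -0.7232804384
(-0.7232804384) ÷ 3 = -0.2410934795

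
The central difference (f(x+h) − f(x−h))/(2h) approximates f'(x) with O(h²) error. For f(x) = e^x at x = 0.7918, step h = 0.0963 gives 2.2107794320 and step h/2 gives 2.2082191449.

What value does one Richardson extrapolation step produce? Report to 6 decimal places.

2.207366

r = 2: numerator weight 4, denominator 3.
4·2.2082191449 = 8.8328765796; 8.8328765796 − 2.2107794320 = 6.6220971476
6.6220971476 ÷ 3 = 2.2073657159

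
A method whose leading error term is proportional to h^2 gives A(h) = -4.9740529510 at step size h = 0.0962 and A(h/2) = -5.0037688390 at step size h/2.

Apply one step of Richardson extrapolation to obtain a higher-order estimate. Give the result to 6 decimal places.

Order 2 gives 2^r = 4 and 2^r − 1 = 3.
4 × (-5.0037688390) − (-4.9740529510) = -15.0410224050
(4 × (-5.0037688390) − (-4.9740529510))/(4 − 1) = -5.0136741350
Shift from A(h/2): −0.0099052960.

-5.013674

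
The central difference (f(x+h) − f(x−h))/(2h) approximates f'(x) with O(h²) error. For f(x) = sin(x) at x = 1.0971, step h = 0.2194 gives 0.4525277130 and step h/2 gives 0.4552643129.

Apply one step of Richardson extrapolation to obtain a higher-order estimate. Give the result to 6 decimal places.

0.456177

Method order is 2; weight 2^2 = 4.
4×0.4552643129 − 0.4525277130 = 1.3685295386
Denominator 4 − 1 = 3.
Extrapolated: 1.3685295386 / 3 = 0.4561765129
Gap between inputs: 2.737e-03; correction applied: +0.0009122000.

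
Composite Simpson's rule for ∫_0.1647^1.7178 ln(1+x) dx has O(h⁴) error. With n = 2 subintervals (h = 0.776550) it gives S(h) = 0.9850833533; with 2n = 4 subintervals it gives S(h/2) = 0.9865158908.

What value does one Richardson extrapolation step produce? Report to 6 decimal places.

0.986611

r = 4: numerator weight 16, denominator 15.
Numerator 16*A(h/2) − A(h) = 16*0.9865158908 − 0.9850833533 = 14.7991708995
(16*0.9865158908 − 0.9850833533)/(16 − 1) = 0.9866113933
Gap between inputs: 1.433e-03; correction applied: +0.0000955025.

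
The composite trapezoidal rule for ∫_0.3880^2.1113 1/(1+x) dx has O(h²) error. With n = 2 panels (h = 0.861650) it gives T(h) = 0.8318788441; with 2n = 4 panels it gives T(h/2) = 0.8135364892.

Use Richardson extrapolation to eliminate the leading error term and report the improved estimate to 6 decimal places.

r = 2, so 2^r = 4.
4×0.8135364892 = 3.2541459568; 3.2541459568 − 0.8318788441 = 2.4222671127
R = 2.4222671127/3 = 0.8074223709

0.807422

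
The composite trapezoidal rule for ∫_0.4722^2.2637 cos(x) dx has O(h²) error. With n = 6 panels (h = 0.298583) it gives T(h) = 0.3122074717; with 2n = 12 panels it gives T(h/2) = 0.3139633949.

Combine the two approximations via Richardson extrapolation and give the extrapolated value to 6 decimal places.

0.314549

Leading term ∝ h^2; use weight 4 = 2^2.
Weighted: 1.2558535796 − 0.3122074717 = 0.9436461079
Divide by 2^2 − 1 = 3.
R = 0.9436461079/3 = 0.3145487026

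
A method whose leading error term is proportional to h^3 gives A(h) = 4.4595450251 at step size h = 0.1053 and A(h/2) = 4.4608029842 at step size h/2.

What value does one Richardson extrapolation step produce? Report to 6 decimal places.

Method order is 3; weight 2^3 = 8.
2^3 × A(h/2) = 35.6864238736; minus A(h) gives 31.2268788485.
R = 31.2268788485/7 = 4.4609826926

4.460983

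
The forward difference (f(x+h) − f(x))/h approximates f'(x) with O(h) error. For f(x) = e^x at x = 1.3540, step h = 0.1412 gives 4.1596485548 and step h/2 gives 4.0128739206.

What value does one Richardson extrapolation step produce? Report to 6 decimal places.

3.866099

Order 1 gives 2^r = 2 and 2^r − 1 = 1.
2×4.0128739206 = 8.0257478412; subtract 4.1596485548 → 3.8660992864
Extrapolated: 3.8660992864 / 1 = 3.8660992864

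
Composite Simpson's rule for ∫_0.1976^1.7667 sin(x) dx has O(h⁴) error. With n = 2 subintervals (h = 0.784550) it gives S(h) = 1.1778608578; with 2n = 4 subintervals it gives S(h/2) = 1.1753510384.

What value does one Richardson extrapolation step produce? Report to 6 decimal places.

1.175184

Method order is 4; weight 2^4 = 16.
Top: 16(1.1753510384) − (1.1778608578) = 17.6277557566
R = 17.6277557566/15 = 1.1751837171
Gap between inputs: 2.510e-03; correction applied: −0.0001673213.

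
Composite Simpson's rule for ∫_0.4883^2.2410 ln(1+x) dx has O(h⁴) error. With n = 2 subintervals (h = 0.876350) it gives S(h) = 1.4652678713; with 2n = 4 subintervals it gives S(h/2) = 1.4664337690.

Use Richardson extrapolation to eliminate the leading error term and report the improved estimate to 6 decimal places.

r = 4, so 2^r = 16.
2^4·A(h/2) = 23.4629403040; minus A(h) gives 21.9976724327.
Denominator 16 − 1 = 15.
So the Richardson estimate is 1.4665114955.
Correction |R − A(h/2)| = 7.773e-05; gap |A(h/2) − A(h)| = 1.166e-03.

1.466511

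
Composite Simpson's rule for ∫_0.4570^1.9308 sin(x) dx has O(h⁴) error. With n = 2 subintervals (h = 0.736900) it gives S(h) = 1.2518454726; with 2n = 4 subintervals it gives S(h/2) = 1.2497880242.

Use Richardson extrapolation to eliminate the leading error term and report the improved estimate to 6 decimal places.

1.249651

r = 4: numerator weight 16, denominator 15.
16·1.2497880242 = 19.9966083872; subtract 1.2518454726 → 18.7447629146
Denominator 16 − 1 = 15.
R = 18.7447629146/15 = 1.2496508610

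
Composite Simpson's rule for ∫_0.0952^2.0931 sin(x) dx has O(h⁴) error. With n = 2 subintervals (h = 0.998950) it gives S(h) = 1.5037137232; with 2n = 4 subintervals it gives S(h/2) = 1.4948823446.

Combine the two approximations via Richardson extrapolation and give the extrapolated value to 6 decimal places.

1.494294

Order 4 gives 2^r = 16 and 2^r − 1 = 15.
16*1.4948823446 = 23.9181175136; subtract 1.5037137232 → 22.4144037904
Denominator 16 − 1 = 15.
So the Richardson estimate is 1.4942935860.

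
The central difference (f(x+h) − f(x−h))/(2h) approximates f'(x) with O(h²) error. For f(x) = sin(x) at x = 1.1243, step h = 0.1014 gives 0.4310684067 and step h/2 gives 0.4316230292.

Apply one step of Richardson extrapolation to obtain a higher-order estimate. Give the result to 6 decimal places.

0.431808

With r = 2 the leading error scales as h^2, so the weight is 2^2 = 4.
Difference of the inputs: 0.4316230292 − 0.4310684067 = 0.0005546225
Divide by 2^2 − 1 = 3: 0.0005546225/3 = 0.0001848742
R = 0.4316230292 + 0.0001848742 = 0.4318079034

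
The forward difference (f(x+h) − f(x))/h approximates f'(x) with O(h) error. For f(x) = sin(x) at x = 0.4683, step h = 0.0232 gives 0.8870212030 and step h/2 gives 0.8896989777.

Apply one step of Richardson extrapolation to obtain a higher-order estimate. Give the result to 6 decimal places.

0.892377

Leading term ∝ h^1; use weight 2 = 2^1.
Weighted: 1.7793979554 − 0.8870212030 = 0.8923767524
Divide by 2^1 − 1 = 1.
So the Richardson estimate is 0.8923767524.
Shift from A(h/2): +0.0026777747.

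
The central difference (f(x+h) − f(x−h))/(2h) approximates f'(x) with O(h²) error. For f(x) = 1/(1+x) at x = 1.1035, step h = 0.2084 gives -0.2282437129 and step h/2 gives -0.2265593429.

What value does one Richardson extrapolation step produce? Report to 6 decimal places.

-0.225998

Method order is 2; weight 2^2 = 4.
4×(-0.2265593429) = -0.9062373716; (-0.9062373716) − (-0.2282437129) = -0.6779936587
Denominator 4 − 1 = 3.
Extrapolated: (-0.6779936587) / 3 = -0.2259978862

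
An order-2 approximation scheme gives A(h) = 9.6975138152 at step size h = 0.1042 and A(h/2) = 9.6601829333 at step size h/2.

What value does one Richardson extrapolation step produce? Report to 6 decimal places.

Order 2 gives 2^r = 4 and 2^r − 1 = 3.
4·9.6601829333 = 38.6407317332; subtract 9.6975138152 → 28.9432179180
R = 28.9432179180/3 = 9.6477393060
Correction |R − A(h/2)| = 1.244e-02; gap |A(h/2) − A(h)| = 3.733e-02.

9.647739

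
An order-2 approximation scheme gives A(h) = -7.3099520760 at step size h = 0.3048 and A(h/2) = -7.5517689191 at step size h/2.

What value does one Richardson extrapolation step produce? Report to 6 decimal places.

-7.632375

Order 2 gives 2^r = 4 and 2^r − 1 = 3.
Weighted: (-30.2070756764) − (-7.3099520760) = -22.8971236004
(4×(-7.5517689191) − (-7.3099520760))/(4 − 1) = -7.6323745335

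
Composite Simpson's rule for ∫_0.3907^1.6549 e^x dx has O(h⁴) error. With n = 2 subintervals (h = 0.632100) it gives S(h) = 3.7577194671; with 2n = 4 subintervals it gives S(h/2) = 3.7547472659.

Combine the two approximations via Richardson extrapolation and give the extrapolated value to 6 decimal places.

3.754549

Order 4 gives 2^r = 16 and 2^r − 1 = 15.
Top: 16(3.7547472659) − (3.7577194671) = 56.3182367873
Denominator 16 − 1 = 15.
(16×3.7547472659 − 3.7577194671)/(16 − 1) = 3.7545491192
Shift from A(h/2): −0.0001981467.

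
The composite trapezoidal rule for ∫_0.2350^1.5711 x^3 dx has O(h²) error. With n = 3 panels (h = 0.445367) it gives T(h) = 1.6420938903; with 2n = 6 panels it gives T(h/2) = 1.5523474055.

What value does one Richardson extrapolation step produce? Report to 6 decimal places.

1.522432

Order 2 gives 2^r = 4 and 2^r − 1 = 3.
Numerator 4×A(h/2) − A(h) = 4×1.5523474055 − 1.6420938903 = 4.5672957317
Divide by 2^2 − 1 = 3.
Extrapolated: 4.5672957317 / 3 = 1.5224319106
Correction |R − A(h/2)| = 2.992e-02; gap |A(h/2) − A(h)| = 8.975e-02.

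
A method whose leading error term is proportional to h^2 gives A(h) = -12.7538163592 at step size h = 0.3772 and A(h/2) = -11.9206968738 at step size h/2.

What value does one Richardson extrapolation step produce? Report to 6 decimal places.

-11.642990

With r = 2 the leading error scales as h^2, so the weight is 2^2 = 4.
4*(-11.9206968738) = -47.6827874952; subtract (-12.7538163592) → -34.9289711360
R = (-34.9289711360)/3 = -11.6429903787
Shift from A(h/2): +0.2777064951.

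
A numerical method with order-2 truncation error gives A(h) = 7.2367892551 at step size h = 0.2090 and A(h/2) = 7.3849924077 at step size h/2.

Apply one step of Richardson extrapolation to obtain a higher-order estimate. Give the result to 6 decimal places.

7.434393

r = 2: numerator weight 4, denominator 3.
Difference of the inputs: 7.3849924077 − 7.2367892551 = 0.1482031526
Divide by 2^2 − 1 = 3: 0.1482031526/3 = 0.0494010509
R = A(h/2) + (A(h/2) − A(h))/3 = 7.3849924077 + 0.0494010509 = 7.4343934586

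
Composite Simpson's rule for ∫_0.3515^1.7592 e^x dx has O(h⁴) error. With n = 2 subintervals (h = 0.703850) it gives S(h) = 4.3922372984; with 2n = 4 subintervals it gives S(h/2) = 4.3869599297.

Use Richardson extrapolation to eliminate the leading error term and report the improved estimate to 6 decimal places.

Leading term ∝ h^4; use weight 16 = 2^4.
A(h/2) − A(h) = 4.3869599297 − 4.3922372984 = -0.0052773687
Correction (A(h/2) − A(h))/(16 − 1) = (-0.0052773687)/15 = -0.0003518246
R = A(h/2) + (A(h/2) − A(h))/15 = 4.3869599297 − 0.0003518246 = 4.3866081051
Shift from A(h/2): −0.0003518246.

4.386608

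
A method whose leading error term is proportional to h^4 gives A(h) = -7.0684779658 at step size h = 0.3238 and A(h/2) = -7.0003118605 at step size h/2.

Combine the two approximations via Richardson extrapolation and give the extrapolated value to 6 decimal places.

-6.995767

Method order is 4; weight 2^4 = 16.
Difference of the inputs: -7.0003118605 − (-7.0684779658) = 0.0681661053
Correction (A(h/2) − A(h))/(16 − 1) = 0.0681661053/15 = 0.0045444070
R = -7.0003118605 + 0.0045444070 = -6.9957674535
Correction |R − A(h/2)| = 4.544e-03; gap |A(h/2) − A(h)| = 6.817e-02.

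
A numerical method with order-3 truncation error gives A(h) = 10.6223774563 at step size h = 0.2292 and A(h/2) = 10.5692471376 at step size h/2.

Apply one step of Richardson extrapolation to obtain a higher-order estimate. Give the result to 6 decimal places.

10.561657

Method order is 3; weight 2^3 = 8.
Top: 8(10.5692471376) − (10.6223774563) = 73.9315996445
Divide by 2^3 − 1 = 7.
So the Richardson estimate is 10.5616570921.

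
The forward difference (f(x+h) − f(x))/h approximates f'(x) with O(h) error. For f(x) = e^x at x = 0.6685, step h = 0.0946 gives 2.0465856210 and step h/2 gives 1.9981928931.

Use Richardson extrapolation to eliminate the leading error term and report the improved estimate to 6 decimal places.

1.949800

Order 1 gives 2^r = 2 and 2^r − 1 = 1.
2*1.9981928931 = 3.9963857862; 3.9963857862 − 2.0465856210 = 1.9498001652
Extrapolated: 1.9498001652 / 1 = 1.9498001652
Shift from A(h/2): −0.0483927279.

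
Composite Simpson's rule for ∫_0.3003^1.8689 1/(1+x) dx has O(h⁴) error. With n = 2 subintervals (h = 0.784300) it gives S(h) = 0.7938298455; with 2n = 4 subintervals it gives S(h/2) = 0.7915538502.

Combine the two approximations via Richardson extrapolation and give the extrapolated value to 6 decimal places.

0.791402

r = 4, so 2^r = 16.
Weighted: 12.6648616032 − 0.7938298455 = 11.8710317577
Denominator 16 − 1 = 15.
R = 11.8710317577/15 = 0.7914021172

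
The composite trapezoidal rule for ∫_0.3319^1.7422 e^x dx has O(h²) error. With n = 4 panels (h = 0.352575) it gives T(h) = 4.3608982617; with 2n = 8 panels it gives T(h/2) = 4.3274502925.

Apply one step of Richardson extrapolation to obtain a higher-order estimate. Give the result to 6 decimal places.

Order 2 gives 2^r = 4 and 2^r − 1 = 3.
Weighted: 17.3098011700 − 4.3608982617 = 12.9489029083
Divide by 2^2 − 1 = 3.
So the Richardson estimate is 4.3163009694.

4.316301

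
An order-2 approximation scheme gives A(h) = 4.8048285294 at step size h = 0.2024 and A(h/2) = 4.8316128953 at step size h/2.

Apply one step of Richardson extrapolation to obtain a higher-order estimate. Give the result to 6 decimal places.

4.840541

Order 2 gives 2^r = 4 and 2^r − 1 = 3.
Numerator 4*A(h/2) − A(h) = 4*4.8316128953 − 4.8048285294 = 14.5216230518
R = 14.5216230518/3 = 4.8405410173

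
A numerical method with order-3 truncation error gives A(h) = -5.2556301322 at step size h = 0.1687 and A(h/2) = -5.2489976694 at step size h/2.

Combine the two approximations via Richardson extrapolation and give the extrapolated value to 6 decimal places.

r = 3: numerator weight 8, denominator 7.
8 × (-5.2489976694) − (-5.2556301322) = -36.7363512230
Divide by 2^3 − 1 = 7.
So the Richardson estimate is -5.2480501747.

-5.248050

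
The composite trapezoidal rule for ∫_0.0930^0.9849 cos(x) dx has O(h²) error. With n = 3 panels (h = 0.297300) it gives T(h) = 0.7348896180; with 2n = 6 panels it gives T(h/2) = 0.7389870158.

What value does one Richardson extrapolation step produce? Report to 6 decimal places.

0.740353

r = 2: numerator weight 4, denominator 3.
2^2×A(h/2) = 2.9559480632; minus A(h) gives 2.2210584452.
Divide by 2^2 − 1 = 3.
R = 2.2210584452/3 = 0.7403528151
Gap between inputs: 4.097e-03; correction applied: +0.0013657993.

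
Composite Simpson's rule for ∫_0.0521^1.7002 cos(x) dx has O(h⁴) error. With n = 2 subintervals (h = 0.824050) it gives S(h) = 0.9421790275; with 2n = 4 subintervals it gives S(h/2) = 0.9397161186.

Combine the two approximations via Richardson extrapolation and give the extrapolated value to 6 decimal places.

r = 4: numerator weight 16, denominator 15.
A(h/2) − A(h) = 0.9397161186 − 0.9421790275 = -0.0024629089
Divide by 2^4 − 1 = 15: (-0.0024629089)/15 = -0.0001641939
R = A(h/2) + (A(h/2) − A(h))/15 = 0.9397161186 − 0.0001641939 = 0.9395519247

0.939552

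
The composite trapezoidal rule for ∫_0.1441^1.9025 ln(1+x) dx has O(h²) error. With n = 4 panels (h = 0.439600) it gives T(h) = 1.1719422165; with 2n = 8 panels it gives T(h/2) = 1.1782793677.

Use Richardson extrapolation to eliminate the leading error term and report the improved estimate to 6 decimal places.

Error is O(h^2); halving h shrinks it by 2^2 = 4.
4·1.1782793677 = 4.7131174708; subtract 1.1719422165 → 3.5411752543
Divide by 2^2 − 1 = 3.
Extrapolated: 3.5411752543 / 3 = 1.1803917514

1.180392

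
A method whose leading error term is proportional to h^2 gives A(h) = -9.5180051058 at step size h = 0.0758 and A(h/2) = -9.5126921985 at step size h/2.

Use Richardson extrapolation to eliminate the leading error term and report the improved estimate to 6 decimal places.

Leading term ∝ h^2; use weight 4 = 2^2.
2^2·A(h/2) = -38.0507687940; minus A(h) gives -28.5327636882.
Denominator 4 − 1 = 3.
(-28.5327636882) ÷ 3 = -9.5109212294

-9.510921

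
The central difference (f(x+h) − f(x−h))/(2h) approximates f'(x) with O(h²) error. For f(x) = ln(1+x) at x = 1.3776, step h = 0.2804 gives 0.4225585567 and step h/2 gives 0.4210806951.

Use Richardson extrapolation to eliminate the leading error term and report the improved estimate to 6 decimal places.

r = 2: numerator weight 4, denominator 3.
4*0.4210806951 − 0.4225585567 = 1.2617642237
Denominator 4 − 1 = 3.
So the Richardson estimate is 0.4205880746.

0.420588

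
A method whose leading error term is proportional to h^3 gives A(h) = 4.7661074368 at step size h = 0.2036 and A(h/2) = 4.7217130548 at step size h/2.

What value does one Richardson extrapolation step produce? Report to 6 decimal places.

Leading term ∝ h^3; use weight 8 = 2^3.
8 × 4.7217130548 = 37.7737044384; subtract 4.7661074368 → 33.0075970016
Extrapolated: 33.0075970016 / 7 = 4.7153710002

4.715371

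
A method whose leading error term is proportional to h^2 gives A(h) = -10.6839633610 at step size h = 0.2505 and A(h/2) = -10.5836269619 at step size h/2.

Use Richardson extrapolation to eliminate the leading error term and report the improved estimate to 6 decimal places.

-10.550181

r = 2, so 2^r = 4.
Top: 4(-10.5836269619) − (-10.6839633610) = -31.6505444866
Divide by 2^2 − 1 = 3.
R = (-31.6505444866)/3 = -10.5501814955
Correction |R − A(h/2)| = 3.345e-02; gap |A(h/2) − A(h)| = 1.003e-01.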